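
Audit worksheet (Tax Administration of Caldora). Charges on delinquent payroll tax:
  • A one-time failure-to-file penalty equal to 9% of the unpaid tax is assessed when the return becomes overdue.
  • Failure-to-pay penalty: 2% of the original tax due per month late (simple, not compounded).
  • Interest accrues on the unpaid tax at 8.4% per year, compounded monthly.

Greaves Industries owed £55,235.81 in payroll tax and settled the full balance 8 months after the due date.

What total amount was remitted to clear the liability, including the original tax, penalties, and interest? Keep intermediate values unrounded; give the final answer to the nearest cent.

Failure-to-file penalty: 9% × £55,235.81 = £4,971.22…
Failure-to-pay penalty: 8 × 2% × £55,235.81 = £8,837.73…
Interest (8.4%/yr ÷ 12 = 0.7%/month): £55,235.81 × ((1 + 0.007)^8 − 1) = £3,170.0592…
Total = £55,235.81 + £13,808.9525 + £3,170.0592… = £72,214.82

£72,214.82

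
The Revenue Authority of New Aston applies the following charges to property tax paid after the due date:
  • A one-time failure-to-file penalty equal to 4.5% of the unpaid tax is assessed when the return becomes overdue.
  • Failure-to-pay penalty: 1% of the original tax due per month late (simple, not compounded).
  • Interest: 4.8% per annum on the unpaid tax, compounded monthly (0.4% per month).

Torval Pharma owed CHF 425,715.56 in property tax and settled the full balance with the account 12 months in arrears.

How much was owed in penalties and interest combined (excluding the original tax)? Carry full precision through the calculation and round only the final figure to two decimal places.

Failure-to-file penalty: 4.5% × CHF 425,715.56 = CHF 19,157.20…
Failure-to-pay penalty = 1% × CHF 425,715.56 × 12 mo = CHF 51,085.87…
Interest: CHF 425,715.56 × ((1 + 0.004)^12 − 1) = CHF 425,715.56 × 0.0490702… = CHF 20,889.9509…
Penalties + interest = CHF 70,243.0674 + CHF 20,889.9509… = CHF 91,133.02

CHF 91,133.02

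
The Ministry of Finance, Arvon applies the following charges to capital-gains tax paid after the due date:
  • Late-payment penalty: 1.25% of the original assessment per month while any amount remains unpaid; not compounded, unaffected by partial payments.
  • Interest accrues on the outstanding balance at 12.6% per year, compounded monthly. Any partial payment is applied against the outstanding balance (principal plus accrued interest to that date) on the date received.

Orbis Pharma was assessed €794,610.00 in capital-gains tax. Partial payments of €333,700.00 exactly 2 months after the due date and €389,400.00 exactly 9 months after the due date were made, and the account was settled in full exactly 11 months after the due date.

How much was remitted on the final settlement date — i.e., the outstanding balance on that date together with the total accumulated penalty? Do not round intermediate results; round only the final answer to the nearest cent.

€236,407.26

Monthly rate = 12.6% ÷ 12 = 1.05%
Balance at month 2: €794,610.0000 × (1 + 0.0105)^2 = €811,384.4158…
After €333,700.00 payment: €811,384.4158… − €333,700.00 = €477,684.4158…
Balance at month 9: €477,684.4158… × (1 + 0.0105)^7 = €513,919.7379…
After €389,400.00 payment: €513,919.7379… − €389,400.00 = €124,519.7379…
Balance at month 11: €124,519.7379… × (1 + 0.0105)^2 = €127,148.3807…
Penalty: 11 × 1.25% × €794,610.00 = €109,258.88…
Final settlement = outstanding balance + penalty = €127,148.3807… + €109,258.88… = €236,407.26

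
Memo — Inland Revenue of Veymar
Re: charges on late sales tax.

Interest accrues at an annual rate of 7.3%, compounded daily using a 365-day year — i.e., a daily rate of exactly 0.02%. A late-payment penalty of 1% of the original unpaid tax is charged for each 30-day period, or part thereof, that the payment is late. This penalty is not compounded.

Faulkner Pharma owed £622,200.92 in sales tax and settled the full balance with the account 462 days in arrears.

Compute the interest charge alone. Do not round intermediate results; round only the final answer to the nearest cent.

£60,224.89

Interest: £622,200.92 × ((1 + 0.0002)^462 − 1) = £622,200.92 × 0.09679332… = £60,224.8944…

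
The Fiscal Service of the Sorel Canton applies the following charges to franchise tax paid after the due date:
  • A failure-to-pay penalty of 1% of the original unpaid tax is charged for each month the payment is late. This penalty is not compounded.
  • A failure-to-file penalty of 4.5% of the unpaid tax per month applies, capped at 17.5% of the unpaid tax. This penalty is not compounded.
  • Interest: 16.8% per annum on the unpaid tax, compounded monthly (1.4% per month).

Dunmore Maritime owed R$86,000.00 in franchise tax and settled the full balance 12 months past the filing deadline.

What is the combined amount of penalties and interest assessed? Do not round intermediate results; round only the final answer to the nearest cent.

R$40,984.09

Failure-to-file: 12 × 4.5% × R$86,000.00 = R$46,440.00, capped at 17.5% × R$86,000.00 = R$15,050.00
Failure-to-pay penalty = 1% × R$86,000.00 × 12 mo = R$10,320.00
Interest: R$86,000.00 × ((1 + 0.014)^12 − 1) = R$86,000.00 × 0.1815591… = R$15,614.0851…
Penalties + interest = R$25,370.0000 + R$15,614.0851… = R$40,984.09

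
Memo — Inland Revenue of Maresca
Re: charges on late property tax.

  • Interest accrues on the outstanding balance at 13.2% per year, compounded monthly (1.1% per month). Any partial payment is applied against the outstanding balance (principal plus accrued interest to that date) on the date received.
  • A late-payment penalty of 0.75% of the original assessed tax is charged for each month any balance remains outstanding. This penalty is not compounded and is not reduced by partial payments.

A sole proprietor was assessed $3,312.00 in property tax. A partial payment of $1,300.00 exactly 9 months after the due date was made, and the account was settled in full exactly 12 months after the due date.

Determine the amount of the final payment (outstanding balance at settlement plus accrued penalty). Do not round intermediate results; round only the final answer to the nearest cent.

$2,731.33

Balance at month 9: $3,312.0000 × (1 + 0.011)^9 = $3,654.6915…
After $1,300.00 payment: $3,654.6915… − $1,300.00 = $2,354.6915…
Balance at month 12: $2,354.6915… × (1 + 0.011)^3 = $2,433.2543…
Penalty: 12 × 0.75% × $3,312.00 = $298.08
Final settlement = outstanding balance + penalty = $2,433.2543… + $298.08 = $2,731.33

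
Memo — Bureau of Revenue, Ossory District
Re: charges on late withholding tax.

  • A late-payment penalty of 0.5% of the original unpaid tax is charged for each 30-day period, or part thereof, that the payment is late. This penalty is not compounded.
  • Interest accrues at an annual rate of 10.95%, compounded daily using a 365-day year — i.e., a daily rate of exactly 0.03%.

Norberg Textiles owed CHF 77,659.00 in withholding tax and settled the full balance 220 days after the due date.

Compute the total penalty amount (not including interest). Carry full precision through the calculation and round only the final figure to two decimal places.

CHF 3,106.36

Penalty periods: ⌈220/30⌉ = 8; penalty = 8 × 0.5% × CHF 77,659.00 = CHF 3,106.36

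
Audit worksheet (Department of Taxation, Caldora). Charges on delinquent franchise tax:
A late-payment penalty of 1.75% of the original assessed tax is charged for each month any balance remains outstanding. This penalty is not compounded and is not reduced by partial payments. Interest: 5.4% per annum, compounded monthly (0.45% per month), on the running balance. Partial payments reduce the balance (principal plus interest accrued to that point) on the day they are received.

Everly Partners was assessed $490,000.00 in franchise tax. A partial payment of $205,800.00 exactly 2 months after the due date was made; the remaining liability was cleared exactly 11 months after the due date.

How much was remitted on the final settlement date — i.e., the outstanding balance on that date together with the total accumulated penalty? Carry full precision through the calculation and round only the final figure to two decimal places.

$394,846.66

Balance at month 2: $490,000.0000 × (1 + 0.0045)^2 = $494,419.9225
After $205,800.00 payment: $494,419.9225 − $205,800.00 = $288,619.9225
Balance at month 11: $288,619.9225 × (1 + 0.0045)^9 = $300,521.6575…
Penalty: 11 × 1.75% × $490,000.00 = $94,325.00
Final settlement = outstanding balance + penalty = $300,521.6575… + $94,325.00 = $394,846.66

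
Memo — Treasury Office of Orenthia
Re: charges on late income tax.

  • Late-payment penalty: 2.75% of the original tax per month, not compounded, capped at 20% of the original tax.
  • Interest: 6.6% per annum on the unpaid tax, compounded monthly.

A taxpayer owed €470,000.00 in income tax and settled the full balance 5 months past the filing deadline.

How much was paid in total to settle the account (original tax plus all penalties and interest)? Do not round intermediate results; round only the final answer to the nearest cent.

Penalty: 5 × 2.75% × €470,000.00 = €64,625.00 (below the 20% cap of €94,000.00)
Interest (6.6%/yr ÷ 12 = 0.55%/month): €470,000.00 × ((1 + 0.0055)^5 − 1) = €13,067.9591…
Total = €470,000.00 + €64,625.0000 + €13,067.9591… = €547,692.96

€547,692.96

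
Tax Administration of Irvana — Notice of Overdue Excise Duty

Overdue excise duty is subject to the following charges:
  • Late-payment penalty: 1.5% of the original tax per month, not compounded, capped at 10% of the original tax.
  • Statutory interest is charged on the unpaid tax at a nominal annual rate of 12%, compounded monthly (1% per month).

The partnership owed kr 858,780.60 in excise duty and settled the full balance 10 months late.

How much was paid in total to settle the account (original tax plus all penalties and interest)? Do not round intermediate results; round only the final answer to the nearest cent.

kr 1,034,506.11

Penalty (uncapped): 10 × 1.5% × kr 858,780.60 = kr 128,817.09; cap = 10% × kr 858,780.60 = kr 85,878.06 → penalty = kr 85,878.06
Interest: kr 858,780.60 × ((1 + 0.01)^10 − 1) = kr 858,780.60 × 0.1046221… = kr 89,847.4516…
Total = kr 858,780.60 + kr 85,878.0600 + kr 89,847.4516… = kr 1,034,506.11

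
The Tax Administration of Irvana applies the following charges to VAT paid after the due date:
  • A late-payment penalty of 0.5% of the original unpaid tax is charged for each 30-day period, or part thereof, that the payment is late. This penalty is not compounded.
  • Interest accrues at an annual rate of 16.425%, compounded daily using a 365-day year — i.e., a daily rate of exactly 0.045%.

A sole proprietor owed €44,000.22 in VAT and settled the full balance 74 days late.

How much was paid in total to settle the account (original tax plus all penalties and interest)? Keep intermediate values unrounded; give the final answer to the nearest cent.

Penalty periods: ⌈74/30⌉ = 3; penalty = 3 × 0.5% × €44,000.22 = €660.00…
Interest: €44,000.22 × ((1 + 0.00045)^74 − 1) = €44,000.22 × 0.03385291… = €1,489.5354…
Total = €44,000.22 + €660.0033 + €1,489.5354… = €46,149.76

€46,149.76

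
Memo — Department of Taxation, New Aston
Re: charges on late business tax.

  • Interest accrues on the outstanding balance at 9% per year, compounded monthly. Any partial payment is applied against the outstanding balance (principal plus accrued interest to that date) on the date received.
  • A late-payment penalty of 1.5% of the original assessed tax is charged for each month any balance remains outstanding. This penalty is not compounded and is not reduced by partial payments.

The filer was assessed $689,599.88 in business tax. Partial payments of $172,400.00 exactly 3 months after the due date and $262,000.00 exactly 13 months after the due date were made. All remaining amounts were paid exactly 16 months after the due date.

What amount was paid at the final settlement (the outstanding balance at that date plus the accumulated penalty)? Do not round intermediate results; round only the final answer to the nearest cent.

Monthly rate = 9% ÷ 12 = 0.75%
Balance at month 3: $689,599.8800 × (1 + 0.0075)^3 = $705,232.5382…
After $172,400.00 payment: $705,232.5382… − $172,400.00 = $532,832.5382…
Balance at month 13: $532,832.5382… × (1 + 0.0075)^10 = $574,171.0428…
After $262,000.00 payment: $574,171.0428… − $262,000.00 = $312,171.0428…
Balance at month 16: $312,171.0428… × (1 + 0.0075)^3 = $319,247.7019…
Penalty: 16 × 1.5% × $689,599.88 = $165,503.97…
Final settlement = outstanding balance + penalty = $319,247.7019… + $165,503.97… = $484,751.67

$484,751.67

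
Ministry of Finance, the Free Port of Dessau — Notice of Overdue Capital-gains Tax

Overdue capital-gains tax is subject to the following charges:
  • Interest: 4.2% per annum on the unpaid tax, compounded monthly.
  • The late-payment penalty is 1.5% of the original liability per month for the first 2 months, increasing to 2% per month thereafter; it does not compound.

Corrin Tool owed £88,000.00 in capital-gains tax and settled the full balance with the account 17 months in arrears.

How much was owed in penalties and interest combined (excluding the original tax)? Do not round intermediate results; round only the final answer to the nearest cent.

Penalty, months 1–2: 2 × 1.5% × £88,000.00 = £2,640.00
Penalty, months 3–17: 15 × 2% × £88,000.00 = £26,400.00
Interest (4.2%/yr ÷ 12 = 0.35%/month): £88,000.00 × ((1 + 0.0035)^17 − 1) = £5,385.2054…
Penalties + interest = £29,040.0000 + £5,385.2054… = £34,425.21

£34,425.21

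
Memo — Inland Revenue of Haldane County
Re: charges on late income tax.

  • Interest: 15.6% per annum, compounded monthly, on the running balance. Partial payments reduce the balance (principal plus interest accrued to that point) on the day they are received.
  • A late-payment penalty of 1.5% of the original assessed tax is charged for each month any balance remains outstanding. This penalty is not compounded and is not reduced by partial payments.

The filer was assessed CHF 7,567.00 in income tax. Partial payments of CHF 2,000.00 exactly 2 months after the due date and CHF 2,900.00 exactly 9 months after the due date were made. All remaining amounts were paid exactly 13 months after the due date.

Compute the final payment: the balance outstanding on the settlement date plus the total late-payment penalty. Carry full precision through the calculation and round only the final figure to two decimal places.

Monthly rate = 15.6% ÷ 12 = 1.3%
Balance at month 2: CHF 7,567.0000 × (1 + 0.013)^2 = CHF 7,765.0208…
After CHF 2,000.00 payment: CHF 7,765.0208… − CHF 2,000.00 = CHF 5,765.0208…
Balance at month 9: CHF 5,765.0208… × (1 + 0.013)^7 = CHF 6,310.5469…
After CHF 2,900.00 payment: CHF 6,310.5469… − CHF 2,900.00 = CHF 3,410.5469…
Balance at month 13: CHF 3,410.5469… × (1 + 0.013)^4 = CHF 3,591.3837…
Penalty: 13 × 1.5% × CHF 7,567.00 = CHF 1,475.57…
Final settlement = outstanding balance + penalty = CHF 3,591.3837… + CHF 1,475.57… = CHF 5,066.95

CHF 5,066.95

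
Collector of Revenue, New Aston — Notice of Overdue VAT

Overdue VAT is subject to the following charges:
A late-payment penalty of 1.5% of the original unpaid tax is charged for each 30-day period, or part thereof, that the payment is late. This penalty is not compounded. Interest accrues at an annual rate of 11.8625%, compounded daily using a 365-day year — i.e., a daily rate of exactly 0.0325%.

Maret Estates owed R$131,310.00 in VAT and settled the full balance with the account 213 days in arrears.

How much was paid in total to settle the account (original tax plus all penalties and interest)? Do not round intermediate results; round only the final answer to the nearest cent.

R$156,477.56

Penalty periods: ⌈213/30⌉ = 8; penalty = 8 × 1.5% × R$131,310.00 = R$15,757.20
Interest: R$131,310.00 × ((1 + 0.000325)^213 − 1) = R$131,310.00 × 0.07166526… = R$9,410.3649…
Total = R$131,310.00 + R$15,757.2000 + R$9,410.3649… = R$156,477.56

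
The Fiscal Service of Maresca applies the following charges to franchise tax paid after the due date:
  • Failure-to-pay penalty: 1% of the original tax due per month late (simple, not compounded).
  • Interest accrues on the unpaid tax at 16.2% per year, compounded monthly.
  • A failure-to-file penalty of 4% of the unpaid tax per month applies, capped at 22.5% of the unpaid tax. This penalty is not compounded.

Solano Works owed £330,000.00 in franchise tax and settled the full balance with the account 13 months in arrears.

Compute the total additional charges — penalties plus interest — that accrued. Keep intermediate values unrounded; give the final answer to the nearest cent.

£179,996.36

Failure-to-file: 13 × 4% × £330,000.00 = £171,600.00, capped at 22.5% × £330,000.00 = £74,250.00
Failure-to-pay penalty = 1% × £330,000.00 × 13 mo = £42,900.00
Interest (16.2%/yr ÷ 12 = 1.35%/month): £330,000.00 × ((1 + 0.0135)^13 − 1) = £62,846.3562…
Penalties + interest = £117,150.0000 + £62,846.3562… = £179,996.36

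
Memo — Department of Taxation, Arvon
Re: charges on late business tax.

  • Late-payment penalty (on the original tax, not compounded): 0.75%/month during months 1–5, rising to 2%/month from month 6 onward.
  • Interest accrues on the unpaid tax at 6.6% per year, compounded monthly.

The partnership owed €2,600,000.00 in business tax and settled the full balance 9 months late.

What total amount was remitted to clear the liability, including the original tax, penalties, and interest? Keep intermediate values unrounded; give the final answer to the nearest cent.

€3,037,068.04

Penalty, months 1–5: 5 × 0.75% × €2,600,000.00 = €97,500.00
Penalty, months 6–9: 4 × 2% × €2,600,000.00 = €208,000.00
Interest (6.6%/yr ÷ 12 = 0.55%/month): €2,600,000.00 × ((1 + 0.0055)^9 − 1) = €131,568.0377…
Total = €2,600,000.00 + €305,500.0000 + €131,568.0377… = €3,037,068.04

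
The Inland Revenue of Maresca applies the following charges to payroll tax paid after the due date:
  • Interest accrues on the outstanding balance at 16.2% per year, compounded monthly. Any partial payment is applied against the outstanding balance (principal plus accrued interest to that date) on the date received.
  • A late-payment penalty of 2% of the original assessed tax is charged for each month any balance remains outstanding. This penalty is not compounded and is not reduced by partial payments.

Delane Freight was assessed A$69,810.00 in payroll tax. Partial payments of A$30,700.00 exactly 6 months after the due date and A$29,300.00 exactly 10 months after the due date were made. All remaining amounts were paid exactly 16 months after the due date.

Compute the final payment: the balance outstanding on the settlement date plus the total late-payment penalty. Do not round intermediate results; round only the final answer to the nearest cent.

Monthly rate = 16.2% ÷ 12 = 1.35%
Balance at month 6: A$69,810.0000 × (1 + 0.0135)^6 = A$75,658.9232…
After A$30,700.00 payment: A$75,658.9232… − A$30,700.00 = A$44,958.9232…
Balance at month 10: A$44,958.9232… × (1 + 0.0135)^4 = A$47,436.3116…
After A$29,300.00 payment: A$47,436.3116… − A$29,300.00 = A$18,136.3116…
Balance at month 16: A$18,136.3116… × (1 + 0.0135)^6 = A$19,655.8345…
Penalty: 16 × 2% × A$69,810.00 = A$22,339.20
Final settlement = outstanding balance + penalty = A$19,655.8345… + A$22,339.20 = A$41,995.03

A$41,995.03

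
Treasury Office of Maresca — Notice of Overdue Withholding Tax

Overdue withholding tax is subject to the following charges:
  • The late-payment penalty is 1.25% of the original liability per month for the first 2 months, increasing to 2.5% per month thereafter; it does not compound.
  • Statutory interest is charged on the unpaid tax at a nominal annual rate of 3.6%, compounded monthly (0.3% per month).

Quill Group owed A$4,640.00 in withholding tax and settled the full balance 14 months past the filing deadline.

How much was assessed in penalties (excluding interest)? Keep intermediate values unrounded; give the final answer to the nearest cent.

A$1,508.00

Penalty, months 1–2: 2 × 1.25% × A$4,640.00 = A$116.00
Penalty, months 3–14: 12 × 2.5% × A$4,640.00 = A$1,392.00
Total penalty = A$116.00 + A$1,392.00 = A$1,508.00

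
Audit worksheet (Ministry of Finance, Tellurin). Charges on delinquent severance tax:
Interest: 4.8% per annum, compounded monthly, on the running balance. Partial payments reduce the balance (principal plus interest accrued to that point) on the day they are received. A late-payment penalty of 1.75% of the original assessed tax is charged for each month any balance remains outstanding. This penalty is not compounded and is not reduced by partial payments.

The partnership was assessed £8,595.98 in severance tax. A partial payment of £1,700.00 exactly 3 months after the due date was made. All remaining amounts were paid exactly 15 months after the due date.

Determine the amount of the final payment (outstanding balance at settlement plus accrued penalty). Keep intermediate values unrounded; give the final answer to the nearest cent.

Monthly rate = 4.8% ÷ 12 = 0.4%
Balance at month 3: £8,595.9800 × (1 + 0.004)^3 = £8,699.5449…
After £1,700.00 payment: £8,699.5449… − £1,700.00 = £6,999.5449…
Balance at month 15: £6,999.5449… × (1 + 0.004)^12 = £7,343.0140…
Penalty: 15 × 1.75% × £8,595.98 = £2,256.44…
Final settlement = outstanding balance + penalty = £7,343.0140… + £2,256.44… = £9,599.46

£9,599.46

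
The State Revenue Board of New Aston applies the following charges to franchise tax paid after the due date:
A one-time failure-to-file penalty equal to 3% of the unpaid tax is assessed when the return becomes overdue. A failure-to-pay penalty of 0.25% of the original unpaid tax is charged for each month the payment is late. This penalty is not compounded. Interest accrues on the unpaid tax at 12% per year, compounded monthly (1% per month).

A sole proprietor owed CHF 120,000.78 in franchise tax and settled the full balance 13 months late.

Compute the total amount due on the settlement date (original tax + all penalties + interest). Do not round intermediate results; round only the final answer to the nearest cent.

CHF 144,072.13

Failure-to-file penalty: 3% × CHF 120,000.78 = CHF 3,600.02…
Failure-to-pay penalty = 0.25% × CHF 120,000.78 × 13 mo = CHF 3,900.03…
Interest: CHF 120,000.78 × ((1 + 0.01)^13 − 1) = CHF 120,000.78 × 0.1380933… = CHF 16,571.3014…
Total = CHF 120,000.78 + CHF 7,500.0488… + CHF 16,571.3014… = CHF 144,072.13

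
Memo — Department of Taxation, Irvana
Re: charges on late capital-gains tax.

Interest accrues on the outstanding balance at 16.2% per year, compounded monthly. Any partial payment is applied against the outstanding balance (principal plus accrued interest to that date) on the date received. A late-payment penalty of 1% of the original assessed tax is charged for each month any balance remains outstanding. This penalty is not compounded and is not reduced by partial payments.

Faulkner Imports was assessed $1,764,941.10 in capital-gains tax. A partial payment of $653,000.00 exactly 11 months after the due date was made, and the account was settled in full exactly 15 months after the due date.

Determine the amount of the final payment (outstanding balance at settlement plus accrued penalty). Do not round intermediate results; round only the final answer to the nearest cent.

$1,733,932.94

Monthly rate = 16.2% ÷ 12 = 1.35%
Balance at month 11: $1,764,941.1000 × (1 + 0.0135)^11 = $2,045,462.3966…
After $653,000.00 payment: $2,045,462.3966… − $653,000.00 = $1,392,462.3966…
Balance at month 15: $1,392,462.3966… × (1 + 0.0135)^4 = $1,469,191.7738…
Penalty: 15 × 1% × $1,764,941.10 = $264,741.17…
Final settlement = outstanding balance + penalty = $1,469,191.7738… + $264,741.17… = $1,733,932.94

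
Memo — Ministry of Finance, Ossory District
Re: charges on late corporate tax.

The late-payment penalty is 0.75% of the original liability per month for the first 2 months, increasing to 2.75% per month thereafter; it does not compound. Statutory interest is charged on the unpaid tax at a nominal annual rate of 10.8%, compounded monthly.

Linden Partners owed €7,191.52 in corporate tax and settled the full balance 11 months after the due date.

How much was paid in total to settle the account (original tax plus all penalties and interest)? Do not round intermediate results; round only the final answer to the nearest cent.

Penalty, months 1–2: 2 × 0.75% × €7,191.52 = €107.87…
Penalty, months 3–11: 9 × 2.75% × €7,191.52 = €1,779.90…
Interest (10.8%/yr ÷ 12 = 0.9%/month): €7,191.52 × ((1 + 0.009)^11 − 1) = €744.8795…
Total = €7,191.52 + €1,887.7740 + €744.8795… = €9,824.17

€9,824.17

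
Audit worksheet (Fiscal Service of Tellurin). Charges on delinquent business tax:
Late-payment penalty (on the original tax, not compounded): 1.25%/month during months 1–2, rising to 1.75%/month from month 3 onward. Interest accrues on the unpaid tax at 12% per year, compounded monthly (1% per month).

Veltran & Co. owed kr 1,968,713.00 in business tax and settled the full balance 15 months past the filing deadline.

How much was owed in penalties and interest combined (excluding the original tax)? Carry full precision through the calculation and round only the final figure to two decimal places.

kr 814,001.71

Penalty, months 1–2: 2 × 1.25% × kr 1,968,713.00 = kr 49,217.83…
Penalty, months 3–15: 13 × 1.75% × kr 1,968,713.00 = kr 447,882.21…
Interest: kr 1,968,713.00 × ((1 + 0.01)^15 − 1) = kr 1,968,713.00 × 0.1609690… = kr 316,901.6750…
Penalties + interest = kr 497,100.0325 + kr 316,901.6750… = kr 814,001.71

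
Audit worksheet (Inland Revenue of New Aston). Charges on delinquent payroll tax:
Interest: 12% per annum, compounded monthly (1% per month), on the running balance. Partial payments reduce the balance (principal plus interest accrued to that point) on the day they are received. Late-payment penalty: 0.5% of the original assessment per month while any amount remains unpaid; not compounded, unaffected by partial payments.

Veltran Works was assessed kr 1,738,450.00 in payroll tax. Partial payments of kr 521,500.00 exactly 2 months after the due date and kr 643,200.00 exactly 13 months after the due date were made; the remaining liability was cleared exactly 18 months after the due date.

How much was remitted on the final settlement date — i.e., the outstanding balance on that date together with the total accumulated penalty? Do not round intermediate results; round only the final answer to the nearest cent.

Balance at month 2: kr 1,738,450.0000 × (1 + 0.01)^2 = kr 1,773,392.8450
After kr 521,500.00 payment: kr 1,773,392.8450 − kr 521,500.00 = kr 1,251,892.8450
Balance at month 13: kr 1,251,892.8450 × (1 + 0.01)^11 = kr 1,396,697.2206…
After kr 643,200.00 payment: kr 1,396,697.2206… − kr 643,200.00 = kr 753,497.2206…
Balance at month 18: kr 753,497.2206… × (1 + 0.01)^5 = kr 791,933.1516…
Penalty: 18 × 0.5% × kr 1,738,450.00 = kr 156,460.50
Final settlement = outstanding balance + penalty = kr 791,933.1516… + kr 156,460.50 = kr 948,393.65

kr 948,393.65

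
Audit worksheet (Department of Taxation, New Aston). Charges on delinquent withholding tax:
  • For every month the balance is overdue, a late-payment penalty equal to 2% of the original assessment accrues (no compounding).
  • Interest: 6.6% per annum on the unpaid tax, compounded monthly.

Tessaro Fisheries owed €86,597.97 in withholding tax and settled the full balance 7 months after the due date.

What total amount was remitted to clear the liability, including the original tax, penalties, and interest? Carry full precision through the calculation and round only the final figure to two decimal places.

Late-payment penalty = 2% × €86,597.97 × 7 mo = €12,123.72…
Interest (6.6%/yr ÷ 12 = 0.55%/month): €86,597.97 × ((1 + 0.0055)^7 − 1) = €3,389.5403…
Total = €86,597.97 + €12,123.7158 + €3,389.5403… = €102,111.23

€102,111.23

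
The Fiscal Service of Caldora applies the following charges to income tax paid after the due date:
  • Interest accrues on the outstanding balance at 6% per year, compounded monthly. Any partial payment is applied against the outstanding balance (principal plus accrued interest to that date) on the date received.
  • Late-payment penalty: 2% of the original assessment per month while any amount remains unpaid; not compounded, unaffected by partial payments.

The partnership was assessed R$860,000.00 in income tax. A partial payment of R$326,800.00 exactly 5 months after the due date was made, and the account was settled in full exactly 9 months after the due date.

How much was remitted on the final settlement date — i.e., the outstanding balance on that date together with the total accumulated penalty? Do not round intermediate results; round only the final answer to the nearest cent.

R$720,897.91

Monthly rate = 6% ÷ 12 = 0.5%
Balance at month 5: R$860,000.0000 × (1 + 0.005)^5 = R$881,716.0777…
After R$326,800.00 payment: R$881,716.0777… − R$326,800.00 = R$554,916.0777…
Balance at month 9: R$554,916.0777… × (1 + 0.005)^4 = R$566,097.9145…
Penalty: 9 × 2% × R$860,000.00 = R$154,800.00
Final settlement = outstanding balance + penalty = R$566,097.9145… + R$154,800.00 = R$720,897.91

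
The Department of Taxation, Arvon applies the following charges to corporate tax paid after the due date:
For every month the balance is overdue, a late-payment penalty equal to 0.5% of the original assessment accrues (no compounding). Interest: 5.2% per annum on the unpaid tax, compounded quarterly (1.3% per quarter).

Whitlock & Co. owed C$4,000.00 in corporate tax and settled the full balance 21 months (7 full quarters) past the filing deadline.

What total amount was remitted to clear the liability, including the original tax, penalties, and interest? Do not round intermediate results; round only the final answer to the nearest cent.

C$4,798.51

Late-payment penalty: 21 × 0.5% × C$4,000.00 = C$420.00
Interest: C$4,000.00 × ((1 + 0.013)^7 − 1) = C$4,000.00 × 0.0946269… = C$378.5076…
Total = C$4,000.00 + C$420.0000 + C$378.5076… = C$4,798.51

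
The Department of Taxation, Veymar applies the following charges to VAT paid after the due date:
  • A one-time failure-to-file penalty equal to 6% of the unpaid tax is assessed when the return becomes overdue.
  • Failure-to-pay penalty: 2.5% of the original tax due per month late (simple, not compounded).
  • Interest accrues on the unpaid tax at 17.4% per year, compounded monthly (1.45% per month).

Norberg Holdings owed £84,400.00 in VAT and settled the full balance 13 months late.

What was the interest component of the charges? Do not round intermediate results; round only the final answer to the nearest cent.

Interest: £84,400.00 × ((1 + 0.0145)^13 − 1) = £84,400.00 × 0.2058039… = £17,369.8453…

£17,369.85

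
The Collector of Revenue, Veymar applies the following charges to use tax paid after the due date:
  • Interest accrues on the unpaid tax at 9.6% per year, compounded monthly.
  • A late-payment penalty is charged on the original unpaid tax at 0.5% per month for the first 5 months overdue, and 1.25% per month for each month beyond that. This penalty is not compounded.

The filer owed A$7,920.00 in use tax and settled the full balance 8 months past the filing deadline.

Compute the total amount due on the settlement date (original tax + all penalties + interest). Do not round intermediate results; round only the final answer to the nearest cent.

Penalty, months 1–5: 5 × 0.5% × A$7,920.00 = A$198.00
Penalty, months 6–8: 3 × 1.25% × A$7,920.00 = A$297.00
Interest (9.6%/yr ÷ 12 = 0.8%/month): A$7,920.00 × ((1 + 0.008)^8 − 1) = A$521.3020…
Total = A$7,920.00 + A$495.0000 + A$521.3020… = A$8,936.30

A$8,936.30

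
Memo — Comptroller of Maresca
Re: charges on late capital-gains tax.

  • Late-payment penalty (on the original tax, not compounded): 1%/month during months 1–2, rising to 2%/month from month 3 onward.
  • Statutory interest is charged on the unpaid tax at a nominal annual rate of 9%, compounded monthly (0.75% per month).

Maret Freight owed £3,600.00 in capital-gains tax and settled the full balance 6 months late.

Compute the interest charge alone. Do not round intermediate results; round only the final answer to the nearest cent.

Interest: £3,600.00 × ((1 + 0.0075)^6 − 1) = £3,600.00 × 0.0458522… = £165.0680…

£165.07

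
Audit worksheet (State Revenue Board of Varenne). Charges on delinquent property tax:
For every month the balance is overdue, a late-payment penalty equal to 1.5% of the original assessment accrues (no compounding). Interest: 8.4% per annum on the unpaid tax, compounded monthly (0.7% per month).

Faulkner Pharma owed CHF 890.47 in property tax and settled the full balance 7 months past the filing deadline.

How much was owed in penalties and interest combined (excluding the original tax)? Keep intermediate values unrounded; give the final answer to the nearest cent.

CHF 138.06

Late-payment penalty = 1.5% × CHF 890.47 × 7 mo = CHF 93.50…
Interest: CHF 890.47 × ((1 + 0.007)^7 − 1) = CHF 890.47 × 0.0500411… = CHF 44.5601…
Penalties + interest = CHF 93.4994… + CHF 44.5601… = CHF 138.06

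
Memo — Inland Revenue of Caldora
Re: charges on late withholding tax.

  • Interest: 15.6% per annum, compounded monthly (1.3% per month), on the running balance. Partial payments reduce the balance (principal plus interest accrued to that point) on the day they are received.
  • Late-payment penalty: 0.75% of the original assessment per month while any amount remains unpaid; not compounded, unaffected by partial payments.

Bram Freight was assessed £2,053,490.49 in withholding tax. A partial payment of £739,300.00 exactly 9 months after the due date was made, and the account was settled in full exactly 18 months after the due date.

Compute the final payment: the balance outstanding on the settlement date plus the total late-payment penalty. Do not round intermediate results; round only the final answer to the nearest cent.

Balance at month 9: £2,053,490.4900 × (1 + 0.013)^9 = £2,306,628.7678…
After £739,300.00 payment: £2,306,628.7678… − £739,300.00 = £1,567,328.7678…
Balance at month 18: £1,567,328.7678… × (1 + 0.013)^9 = £1,760,536.8235…
Penalty: 18 × 0.75% × £2,053,490.49 = £277,221.22…
Final settlement = outstanding balance + penalty = £1,760,536.8235… + £277,221.22… = £2,037,758.04

£2,037,758.04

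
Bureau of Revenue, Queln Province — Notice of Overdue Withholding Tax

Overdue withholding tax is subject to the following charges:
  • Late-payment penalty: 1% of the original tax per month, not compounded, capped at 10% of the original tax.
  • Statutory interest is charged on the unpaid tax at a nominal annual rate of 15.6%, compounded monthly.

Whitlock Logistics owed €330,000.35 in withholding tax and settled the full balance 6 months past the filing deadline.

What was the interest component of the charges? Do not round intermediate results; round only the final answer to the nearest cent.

€26,591.22

Interest (15.6%/yr ÷ 12 = 1.3%/month): €330,000.35 × ((1 + 0.013)^6 − 1) = €26,591.2205…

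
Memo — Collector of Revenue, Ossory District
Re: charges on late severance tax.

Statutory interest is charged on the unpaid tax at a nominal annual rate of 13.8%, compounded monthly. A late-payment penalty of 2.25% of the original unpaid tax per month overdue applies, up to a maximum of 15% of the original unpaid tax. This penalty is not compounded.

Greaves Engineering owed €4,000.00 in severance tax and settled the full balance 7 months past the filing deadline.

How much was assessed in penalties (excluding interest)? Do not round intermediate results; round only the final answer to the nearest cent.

Penalty (uncapped): 7 × 2.25% × €4,000.00 = €630.00; cap = 15% × €4,000.00 = €600.00 → penalty = €600.00

€600.00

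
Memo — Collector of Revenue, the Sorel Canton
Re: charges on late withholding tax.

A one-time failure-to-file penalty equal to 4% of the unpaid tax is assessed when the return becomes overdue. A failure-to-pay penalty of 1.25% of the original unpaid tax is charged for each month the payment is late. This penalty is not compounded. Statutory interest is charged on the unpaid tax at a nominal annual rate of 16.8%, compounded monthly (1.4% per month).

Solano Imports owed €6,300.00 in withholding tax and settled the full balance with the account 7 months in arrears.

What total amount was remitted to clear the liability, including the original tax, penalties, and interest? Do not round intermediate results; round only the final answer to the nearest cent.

Failure-to-file penalty: 4% × €6,300.00 = €252.00
Failure-to-pay penalty = 1.25% × €6,300.00 × 7 mo = €551.25
Interest: €6,300.00 × ((1 + 0.014)^7 − 1) = €6,300.00 × 0.1022134… = €643.9444…
Total = €6,300.00 + €803.2500 + €643.9444… = €7,747.19

€7,747.19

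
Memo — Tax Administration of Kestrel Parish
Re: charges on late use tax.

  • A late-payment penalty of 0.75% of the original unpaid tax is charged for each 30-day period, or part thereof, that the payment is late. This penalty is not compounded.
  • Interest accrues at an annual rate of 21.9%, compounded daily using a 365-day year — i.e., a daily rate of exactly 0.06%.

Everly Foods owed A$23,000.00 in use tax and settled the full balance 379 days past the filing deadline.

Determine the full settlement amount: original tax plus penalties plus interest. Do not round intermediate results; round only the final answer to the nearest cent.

A$31,113.16

Penalty periods: ⌈379/30⌉ = 13; penalty = 13 × 0.75% × A$23,000.00 = A$2,242.50
Interest: A$23,000.00 × ((1 + 0.0006)^379 − 1) = A$23,000.00 × 0.25524630… = A$5,870.6649…
Total = A$23,000.00 + A$2,242.5000 + A$5,870.6649… = A$31,113.16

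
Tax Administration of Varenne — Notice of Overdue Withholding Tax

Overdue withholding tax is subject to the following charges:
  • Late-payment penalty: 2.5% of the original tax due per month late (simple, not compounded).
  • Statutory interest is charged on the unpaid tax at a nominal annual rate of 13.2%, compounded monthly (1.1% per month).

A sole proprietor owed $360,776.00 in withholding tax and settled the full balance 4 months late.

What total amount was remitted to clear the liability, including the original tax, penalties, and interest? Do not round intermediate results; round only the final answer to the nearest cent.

Late-payment penalty: 4 × 2.5% × $360,776.00 = $36,077.60
Interest: $360,776.00 × ((1 + 0.011)^4 − 1) = $360,776.00 × 0.0447313… = $16,137.9934…
Total = $360,776.00 + $36,077.6000 + $16,137.9934… = $412,991.59

$412,991.59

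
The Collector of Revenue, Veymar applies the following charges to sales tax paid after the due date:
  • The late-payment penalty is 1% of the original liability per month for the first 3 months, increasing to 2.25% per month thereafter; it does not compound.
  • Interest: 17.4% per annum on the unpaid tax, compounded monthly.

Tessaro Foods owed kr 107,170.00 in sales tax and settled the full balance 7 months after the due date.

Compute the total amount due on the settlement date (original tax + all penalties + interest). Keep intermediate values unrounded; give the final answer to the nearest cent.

Penalty, months 1–3: 3 × 1% × kr 107,170.00 = kr 3,215.10
Penalty, months 4–7: 4 × 2.25% × kr 107,170.00 = kr 9,645.30
Interest (17.4%/yr ÷ 12 = 1.45%/month): kr 107,170.00 × ((1 + 0.0145)^7 − 1) = kr 11,362.5398…
Total = kr 107,170.00 + kr 12,860.4000 + kr 11,362.5398… = kr 131,392.94

kr 131,392.94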